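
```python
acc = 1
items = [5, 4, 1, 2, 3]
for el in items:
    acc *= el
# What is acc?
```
Trace:
  acc=1
  acc=5, el=5
  acc=20, el=4
  acc=20, el=1
  acc=40, el=2
  acc=120, el=3

Final answer: 120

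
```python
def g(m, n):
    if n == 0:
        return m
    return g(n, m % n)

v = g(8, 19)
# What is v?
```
Call trace:
g(m=8, n=19)
  g(m=19, n=8)
    g(m=8, n=3)
      g(m=3, n=2)
        g(m=2, n=1)
          g(m=1, n=0)
          -> return 1
        -> return 1
      -> return 1
    -> return 1
  -> return 1
-> return 1

Final answer: 1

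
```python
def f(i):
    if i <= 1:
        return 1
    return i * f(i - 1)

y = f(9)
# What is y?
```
Call trace:
f(i=9)
  f(i=8)
    f(i=7)
      f(i=6)
        f(i=5)
          f(i=4)
            f(i=3)
              f(i=2)
                f(i=1)
                -> return 1
              -> return 2
            -> return 6
          -> return 24
        -> return 120
      -> return 720
    -> return 5040
  -> return 40320
-> return 362880

Final answer: 362880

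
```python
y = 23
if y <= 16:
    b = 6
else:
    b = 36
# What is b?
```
Trace:
  y=23
  y=23, b=36

Final answer: 36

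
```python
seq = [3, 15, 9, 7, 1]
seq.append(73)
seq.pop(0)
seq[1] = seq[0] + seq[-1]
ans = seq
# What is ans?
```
Trace:
  seq=[3, 15, 9, 7, 1]
  seq=[3, 15, 9, 7, 1, 73]
  seq=[15, 9, 7, 1, 73]
  seq=[15, 88, 7, 1, 73]
  seq=[15, 88, 7, 1, 73], ans=[15, 88, 7, 1, 73]

Final answer: [15, 88, 7, 1, 73]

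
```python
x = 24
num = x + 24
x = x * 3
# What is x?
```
Trace:
  x=24
  x=24, num=48
  x=72, num=48

Final answer: 72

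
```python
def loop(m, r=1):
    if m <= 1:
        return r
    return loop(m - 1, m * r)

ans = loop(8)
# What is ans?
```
Call trace:
loop(m=8, r=1)
  loop(m=7, r=8)
    loop(m=6, r=56)
      loop(m=5, r=336)
        loop(m=4, r=1680)
          loop(m=3, r=6720)
            loop(m=2, r=20160)
              loop(m=1, r=40320)
              -> return 40320
            -> return 40320
          -> return 40320
        -> return 40320
      -> return 40320
    -> return 40320
  -> return 40320
-> return 40320

Final answer: 40320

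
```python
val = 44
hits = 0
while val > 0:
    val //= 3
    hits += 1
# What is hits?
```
Trace:
  val=44
  val=44, hits=0
  val=14, hits=1
  val=4, hits=2
  val=1, hits=3
  val=0, hits=4

Final answer: 4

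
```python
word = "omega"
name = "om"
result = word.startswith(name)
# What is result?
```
Trace:
  word='omega'
  word='omega', name='om'
  word='omega', name='om', result=True

Final answer: True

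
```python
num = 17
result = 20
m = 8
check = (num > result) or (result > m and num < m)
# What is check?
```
Trace:
  num=17
  num=17, result=20
  num=17, result=20, m=8
  num=17, result=20, m=8, check=False

Final answer: False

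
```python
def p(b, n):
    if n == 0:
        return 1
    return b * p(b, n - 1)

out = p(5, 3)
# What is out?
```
Call trace:
p(b=5, n=3)
  p(b=5, n=2)
    p(b=5, n=1)
      p(b=5, n=0)
      -> return 1
    -> return 5
  -> return 25
-> return 125

Final answer: 125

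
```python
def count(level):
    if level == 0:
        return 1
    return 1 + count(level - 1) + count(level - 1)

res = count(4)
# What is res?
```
Call trace (a repeated sub-call is expanded the first time; later identical calls just restate its return value):
count(level=4)
  count(level=3)
    count(level=2)
      count(level=1)
        count(level=0)
        -> return 1
        count(level=0)
        -> return 1
      -> return 3
      count(level=1) -> return 3  (same call as traced above)
    -> return 7
    count(level=2) -> return 7  (same call as traced above)
  -> return 15
  count(level=3) -> return 15  (same call as traced above)
-> return 31

Final answer: 31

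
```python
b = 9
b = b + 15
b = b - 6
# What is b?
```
Trace:
  b=9
  b=24
  b=18

Final answer: 18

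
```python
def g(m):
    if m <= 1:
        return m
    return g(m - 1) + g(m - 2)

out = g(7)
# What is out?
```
Call trace (a repeated sub-call is expanded the first time; later identical calls just restate its return value):
g(m=7)
  g(m=6)
    g(m=5)
      g(m=4)
        g(m=3)
          g(m=2)
            g(m=1)
            -> return 1
            g(m=0)
            -> return 0
          -> return 1
          g(m=1)
          -> return 1
        -> return 2
        g(m=2) -> return 1  (same call as traced above)
      -> return 3
      g(m=3) -> return 2  (same call as traced above)
    -> return 5
    g(m=4) -> return 3  (same call as traced above)
  -> return 8
  g(m=5) -> return 5  (same call as traced above)
-> return 13

Final answer: 13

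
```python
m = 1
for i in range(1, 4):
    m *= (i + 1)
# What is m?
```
Trace:
  m=1
  m=2, i=1
  m=6, i=2
  m=24, i=3

Final answer: 24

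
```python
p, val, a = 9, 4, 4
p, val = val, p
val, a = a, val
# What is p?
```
Trace:
  p=9, val=4, a=4
  p=4, val=9, a=4
  p=4, val=4, a=9

Final answer: 4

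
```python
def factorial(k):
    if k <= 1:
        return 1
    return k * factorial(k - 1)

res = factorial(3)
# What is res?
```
Call trace:
factorial(k=3)
  factorial(k=2)
    factorial(k=1)
    -> return 1
  -> return 2
-> return 6

Final answer: 6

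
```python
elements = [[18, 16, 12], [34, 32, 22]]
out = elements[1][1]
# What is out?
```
Trace:
  elements=[[18, 16, 12], [34, 32, 22]]
  elements=[[18, 16, 12], [34, 32, 22]], out=32

Final answer: 32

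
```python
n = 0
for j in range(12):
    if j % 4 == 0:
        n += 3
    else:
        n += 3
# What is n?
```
Trace:
  n=0
  n=3, j=0
  n=6, j=1
  n=9, j=2
  n=12, j=3
  n=15, j=4
  n=18, j=5
  n=21, j=6
  n=24, j=7
  n=27, j=8
  n=30, j=9
  n=33, j=10
  n=36, j=11

Final answer: 36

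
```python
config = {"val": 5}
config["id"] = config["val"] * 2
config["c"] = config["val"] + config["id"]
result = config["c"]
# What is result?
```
Trace:
  config={'val': 5}
  config={'val': 5, 'id': 10}
  config={'val': 5, 'id': 10, 'c': 15}
  config={'val': 5, 'id': 10, 'c': 15}, result=15

Final answer: 15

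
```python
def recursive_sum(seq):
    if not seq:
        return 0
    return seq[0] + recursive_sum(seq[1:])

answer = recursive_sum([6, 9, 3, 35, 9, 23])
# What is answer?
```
Call trace:
recursive_sum(seq=[6, 9, 3, 35, 9, 23])
  recursive_sum(seq=[9, 3, 35, 9, 23])
    recursive_sum(seq=[3, 35, 9, 23])
      recursive_sum(seq=[35, 9, 23])
        recursive_sum(seq=[9, 23])
          recursive_sum(seq=[23])
            recursive_sum(seq=[])
            -> return 0
          -> return 23
        -> return 32
      -> return 67
    -> return 70
  -> return 79
-> return 85

Final answer: 85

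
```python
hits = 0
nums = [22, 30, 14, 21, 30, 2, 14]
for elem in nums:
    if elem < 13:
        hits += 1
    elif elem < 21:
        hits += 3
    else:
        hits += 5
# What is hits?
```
Trace:
  hits=0
  hits=5, elem=22
  hits=10, elem=30
  hits=13, elem=14
  hits=18, elem=21
  hits=23, elem=30
  hits=24, elem=2
  hits=27, elem=14

Final answer: 27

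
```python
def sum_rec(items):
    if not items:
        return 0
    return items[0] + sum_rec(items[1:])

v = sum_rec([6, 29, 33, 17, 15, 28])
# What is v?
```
Call trace:
sum_rec(items=[6, 29, 33, 17, 15, 28])
  sum_rec(items=[29, 33, 17, 15, 28])
    sum_rec(items=[33, 17, 15, 28])
      sum_rec(items=[17, 15, 28])
        sum_rec(items=[15, 28])
          sum_rec(items=[28])
            sum_rec(items=[])
            -> return 0
          -> return 28
        -> return 43
      -> return 60
    -> return 93
  -> return 122
-> return 128

Final answer: 128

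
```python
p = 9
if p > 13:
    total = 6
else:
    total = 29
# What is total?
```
Trace:
  p=9
  p=9, total=29

Final answer: 29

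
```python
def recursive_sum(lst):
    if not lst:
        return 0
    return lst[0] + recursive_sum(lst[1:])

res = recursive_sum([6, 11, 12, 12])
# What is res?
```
Call trace:
recursive_sum(lst=[6, 11, 12, 12])
  recursive_sum(lst=[11, 12, 12])
    recursive_sum(lst=[12, 12])
      recursive_sum(lst=[12])
        recursive_sum(lst=[])
        -> return 0
      -> return 12
    -> return 24
  -> return 35
-> return 41

Final answer: 41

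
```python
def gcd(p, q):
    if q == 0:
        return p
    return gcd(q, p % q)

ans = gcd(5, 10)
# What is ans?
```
Call trace:
gcd(p=5, q=10)
  gcd(p=10, q=5)
    gcd(p=5, q=0)
    -> return 5
  -> return 5
-> return 5

Final answer: 5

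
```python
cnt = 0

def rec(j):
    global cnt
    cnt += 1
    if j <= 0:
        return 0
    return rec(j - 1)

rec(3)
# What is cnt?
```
Call trace:
rec(j=3)
  rec(j=2)
    rec(j=1)
      rec(j=0)
      -> return 0
    -> return 0
  -> return 0
-> return 0

cnt is incremented once per call. rec is entered once for each j = 3, 2, 1, 0 (the j <= 0 call returns without recursing), i.e. 3 + 1 calls.
cnt = 4

Final answer: 4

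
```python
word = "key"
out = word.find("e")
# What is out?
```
Trace:
  word='key'
  word='key', out=1

Final answer: 1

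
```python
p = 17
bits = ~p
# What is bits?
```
Trace:
  p=17
  p=17, bits=-18

Final answer: -18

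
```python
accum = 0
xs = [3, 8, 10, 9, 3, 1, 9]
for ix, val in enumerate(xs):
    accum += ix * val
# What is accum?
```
Trace:
  accum=0
  accum=0, ix=0, val=3
  accum=8, ix=1, val=8
  accum=28, ix=2, val=10
  accum=55, ix=3, val=9
  accum=67, ix=4, val=3
  accum=72, ix=5, val=1
  accum=126, ix=6, val=9

Final answer: 126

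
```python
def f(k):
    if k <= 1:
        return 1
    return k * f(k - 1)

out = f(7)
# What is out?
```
Call trace:
f(k=7)
  f(k=6)
    f(k=5)
      f(k=4)
        f(k=3)
          f(k=2)
            f(k=1)
            -> return 1
          -> return 2
        -> return 6
      -> return 24
    -> return 120
  -> return 720
-> return 5040

Final answer: 5040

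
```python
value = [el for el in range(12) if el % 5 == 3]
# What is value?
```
Trace:
  el=0
  el=1
  el=2
  el=3
  el=4
  el=5
  el=6
  el=7
  el=8
  el=9
  el=10
  el=11
  value=[3, 8]

Final answer: [3, 8]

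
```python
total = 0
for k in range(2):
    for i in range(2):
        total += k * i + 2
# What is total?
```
Trace:
  total=0
  total=2, k=0, i=0
  total=4, k=0, i=1
  total=6, k=1, i=0
  total=9, k=1, i=1

Final answer: 9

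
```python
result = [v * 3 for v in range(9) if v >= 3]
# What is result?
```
Trace:
  v=0
  v=1
  v=2
  v=3
  v=4
  v=5
  v=6
  v=7
  v=8
  result=[9, 12, 15, 18, 21, 24]

Final answer: [9, 12, 15, 18, 21, 24]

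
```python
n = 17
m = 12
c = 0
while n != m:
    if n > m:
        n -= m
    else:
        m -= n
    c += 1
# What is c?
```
Trace:
  n=17
  n=17, m=12
  n=17, m=12, c=0
  n=5, m=12, c=1
  n=5, m=7, c=2
  n=5, m=2, c=3
  n=3, m=2, c=4
  n=1, m=2, c=5
  n=1, m=1, c=6

Final answer: 6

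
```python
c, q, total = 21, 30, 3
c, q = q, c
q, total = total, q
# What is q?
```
Trace:
  c=21, q=30, total=3
  c=30, q=21, total=3
  c=30, q=3, total=21

Final answer: 3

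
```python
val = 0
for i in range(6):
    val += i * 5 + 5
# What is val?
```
Trace:
  val=0
  val=5, i=0
  val=15, i=1
  val=30, i=2
  val=50, i=3
  val=75, i=4
  val=105, i=5

Final answer: 105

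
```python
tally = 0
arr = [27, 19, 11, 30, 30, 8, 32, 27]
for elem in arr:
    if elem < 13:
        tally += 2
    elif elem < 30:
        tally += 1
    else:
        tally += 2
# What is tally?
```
Trace:
  tally=0
  tally=1, elem=27
  tally=2, elem=19
  tally=4, elem=11
  tally=6, elem=30
  tally=8, elem=30
  tally=10, elem=8
  tally=12, elem=32
  tally=13, elem=27

Final answer: 13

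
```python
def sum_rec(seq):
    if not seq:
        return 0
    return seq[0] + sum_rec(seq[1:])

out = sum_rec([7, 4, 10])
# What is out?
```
Call trace:
sum_rec(seq=[7, 4, 10])
  sum_rec(seq=[4, 10])
    sum_rec(seq=[10])
      sum_rec(seq=[])
      -> return 0
    -> return 10
  -> return 14
-> return 21

Final answer: 21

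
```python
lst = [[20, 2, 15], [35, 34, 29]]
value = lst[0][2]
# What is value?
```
Trace:
  lst=[[20, 2, 15], [35, 34, 29]]
  lst=[[20, 2, 15], [35, 34, 29]], value=15

Final answer: 15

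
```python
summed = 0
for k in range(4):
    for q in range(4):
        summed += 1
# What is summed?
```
Trace:
  summed=0
  summed=1, k=0, q=0
  summed=2, k=0, q=1
  summed=3, k=0, q=2
  summed=4, k=0, q=3
  summed=5, k=1, q=0
  summed=6, k=1, q=1
  summed=7, k=1, q=2
  summed=8, k=1, q=3
  summed=9, k=2, q=0
  summed=10, k=2, q=1
  summed=11, k=2, q=2
  summed=12, k=2, q=3
  summed=13, k=3, q=0
  summed=14, k=3, q=1
  summed=15, k=3, q=2
  summed=16, k=3, q=3

Final answer: 16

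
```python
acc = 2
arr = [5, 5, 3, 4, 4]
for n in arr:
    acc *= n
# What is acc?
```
Trace:
  acc=2
  acc=10, n=5
  acc=50, n=5
  acc=150, n=3
  acc=600, n=4
  acc=2400, n=4

Final answer: 2400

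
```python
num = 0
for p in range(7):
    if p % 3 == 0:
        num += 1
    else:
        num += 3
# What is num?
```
Trace:
  num=0
  num=1, p=0
  num=4, p=1
  num=7, p=2
  num=8, p=3
  num=11, p=4
  num=14, p=5
  num=15, p=6

Final answer: 15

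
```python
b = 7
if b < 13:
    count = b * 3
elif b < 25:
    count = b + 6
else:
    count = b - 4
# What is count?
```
Trace:
  b=7
  b=7, count=21

Final answer: 21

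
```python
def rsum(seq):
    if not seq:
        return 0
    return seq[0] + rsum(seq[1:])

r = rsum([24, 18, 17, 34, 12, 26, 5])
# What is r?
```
Call trace:
rsum(seq=[24, 18, 17, 34, 12, 26, 5])
  rsum(seq=[18, 17, 34, 12, 26, 5])
    rsum(seq=[17, 34, 12, 26, 5])
      rsum(seq=[34, 12, 26, 5])
        rsum(seq=[12, 26, 5])
          rsum(seq=[26, 5])
            rsum(seq=[5])
              rsum(seq=[])
              -> return 0
            -> return 5
          -> return 31
        -> return 43
      -> return 77
    -> return 94
  -> return 112
-> return 136

Final answer: 136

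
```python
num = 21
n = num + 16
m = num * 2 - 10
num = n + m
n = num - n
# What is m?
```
Trace:
  num=21
  num=21, n=37
  num=21, n=37, m=32
  num=69, n=37, m=32
  num=69, n=32, m=32

Final answer: 32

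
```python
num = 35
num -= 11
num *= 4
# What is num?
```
Trace:
  num=35
  num=24
  num=96

Final answer: 96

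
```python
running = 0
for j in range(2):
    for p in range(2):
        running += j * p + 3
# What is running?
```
Trace:
  running=0
  running=3, j=0, p=0
  running=6, j=0, p=1
  running=9, j=1, p=0
  running=13, j=1, p=1

Final answer: 13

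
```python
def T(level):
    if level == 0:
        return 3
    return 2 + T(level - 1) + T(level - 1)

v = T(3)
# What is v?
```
Call trace (a repeated sub-call is expanded the first time; later identical calls just restate its return value):
T(level=3)
  T(level=2)
    T(level=1)
      T(level=0)
      -> return 3
      T(level=0)
      -> return 3
    -> return 8
    T(level=1) -> return 8  (same call as traced above)
  -> return 18
  T(level=2) -> return 18  (same call as traced above)
-> return 38

Final answer: 38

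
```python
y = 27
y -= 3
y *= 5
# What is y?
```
Trace:
  y=27
  y=24
  y=120

Final answer: 120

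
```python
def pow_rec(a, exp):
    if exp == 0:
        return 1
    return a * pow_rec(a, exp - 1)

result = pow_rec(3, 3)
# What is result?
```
Call trace:
pow_rec(a=3, exp=3)
  pow_rec(a=3, exp=2)
    pow_rec(a=3, exp=1)
      pow_rec(a=3, exp=0)
      -> return 1
    -> return 3
  -> return 9
-> return 27

Final answer: 27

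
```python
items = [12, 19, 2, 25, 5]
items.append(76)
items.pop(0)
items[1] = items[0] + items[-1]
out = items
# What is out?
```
Trace:
  items=[12, 19, 2, 25, 5]
  items=[12, 19, 2, 25, 5, 76]
  items=[19, 2, 25, 5, 76]
  items=[19, 95, 25, 5, 76]
  items=[19, 95, 25, 5, 76], out=[19, 95, 25, 5, 76]

Final answer: [19, 95, 25, 5, 76]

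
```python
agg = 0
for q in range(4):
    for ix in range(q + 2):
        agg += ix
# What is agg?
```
Trace:
  agg=0
  agg=0, q=0, ix=0
  agg=1, q=0, ix=1
  agg=1, q=1, ix=0
  agg=2, q=1, ix=1
  agg=4, q=1, ix=2
  agg=4, q=2, ix=0
  agg=5, q=2, ix=1
  agg=7, q=2, ix=2
  agg=10, q=2, ix=3
  agg=10, q=3, ix=0
  agg=11, q=3, ix=1
  agg=13, q=3, ix=2
  agg=16, q=3, ix=3
  agg=20, q=3, ix=4

Final answer: 20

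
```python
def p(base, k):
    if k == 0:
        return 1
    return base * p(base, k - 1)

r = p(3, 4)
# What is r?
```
Call trace:
p(base=3, k=4)
  p(base=3, k=3)
    p(base=3, k=2)
      p(base=3, k=1)
        p(base=3, k=0)
        -> return 1
      -> return 3
    -> return 9
  -> return 27
-> return 81

Final answer: 81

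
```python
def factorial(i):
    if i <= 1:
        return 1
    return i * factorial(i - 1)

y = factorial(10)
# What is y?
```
Call trace:
factorial(i=10)
  factorial(i=9)
    factorial(i=8)
      factorial(i=7)
        factorial(i=6)
          factorial(i=5)
            factorial(i=4)
              factorial(i=3)
                factorial(i=2)
                  factorial(i=1)
                  -> return 1
                -> return 2
              -> return 6
            -> return 24
          -> return 120
        -> return 720
      -> return 5040
    -> return 40320
  -> return 362880
-> return 3628800

Final answer: 3628800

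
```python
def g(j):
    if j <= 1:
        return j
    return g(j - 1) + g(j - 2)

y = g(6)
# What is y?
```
Call trace (a repeated sub-call is expanded the first time; later identical calls just restate its return value):
g(j=6)
  g(j=5)
    g(j=4)
      g(j=3)
        g(j=2)
          g(j=1)
          -> return 1
          g(j=0)
          -> return 0
        -> return 1
        g(j=1)
        -> return 1
      -> return 2
      g(j=2) -> return 1  (same call as traced above)
    -> return 3
    g(j=3) -> return 2  (same call as traced above)
  -> return 5
  g(j=4) -> return 3  (same call as traced above)
-> return 8

Final answer: 8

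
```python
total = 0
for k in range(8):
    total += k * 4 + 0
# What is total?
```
Trace:
  total=0
  total=0, k=0
  total=4, k=1
  total=12, k=2
  total=24, k=3
  total=40, k=4
  total=60, k=5
  total=84, k=6
  total=112, k=7

Final answer: 112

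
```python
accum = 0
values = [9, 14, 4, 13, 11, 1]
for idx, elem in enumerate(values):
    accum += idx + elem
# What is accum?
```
Trace:
  accum=0
  accum=9, idx=0, elem=9
  accum=24, idx=1, elem=14
  accum=30, idx=2, elem=4
  accum=46, idx=3, elem=13
  accum=61, idx=4, elem=11
  accum=67, idx=5, elem=1

Final answer: 67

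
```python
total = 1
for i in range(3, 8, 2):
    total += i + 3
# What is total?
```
Trace:
  total=1
  total=7, i=3
  total=15, i=5
  total=25, i=7

Final answer: 25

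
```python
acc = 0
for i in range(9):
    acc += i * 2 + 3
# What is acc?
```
Trace:
  acc=0
  acc=3, i=0
  acc=8, i=1
  acc=15, i=2
  acc=24, i=3
  acc=35, i=4
  acc=48, i=5
  acc=63, i=6
  acc=80, i=7
  acc=99, i=8

Final answer: 99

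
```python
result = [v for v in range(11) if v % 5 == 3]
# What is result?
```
Trace:
  v=0
  v=1
  v=2
  v=3
  v=4
  v=5
  v=6
  v=7
  v=8
  v=9
  v=10
  result=[3, 8]

Final answer: [3, 8]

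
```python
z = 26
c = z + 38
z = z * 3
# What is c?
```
Trace:
  z=26
  z=26, c=64
  z=78, c=64

Final answer: 64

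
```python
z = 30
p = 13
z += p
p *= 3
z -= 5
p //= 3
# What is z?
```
Trace:
  z=30
  z=30, p=13
  z=43, p=13
  z=43, p=39
  z=38, p=39
  z=38, p=13

Final answer: 38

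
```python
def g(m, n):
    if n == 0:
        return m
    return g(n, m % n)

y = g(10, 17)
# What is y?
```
Call trace:
g(m=10, n=17)
  g(m=17, n=10)
    g(m=10, n=7)
      g(m=7, n=3)
        g(m=3, n=1)
          g(m=1, n=0)
          -> return 1
        -> return 1
      -> return 1
    -> return 1
  -> return 1
-> return 1

Final answer: 1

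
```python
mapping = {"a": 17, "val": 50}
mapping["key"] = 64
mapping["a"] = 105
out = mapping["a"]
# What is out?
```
Trace:
  mapping={'a': 17, 'val': 50}
  mapping={'a': 17, 'val': 50, 'key': 64}
  mapping={'a': 105, 'val': 50, 'key': 64}
  mapping={'a': 105, 'val': 50, 'key': 64}, out=105

Final answer: 105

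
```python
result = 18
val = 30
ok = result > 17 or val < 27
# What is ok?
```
Trace:
  result=18
  result=18, val=30
  result=18, val=30, ok=True

Final answer: True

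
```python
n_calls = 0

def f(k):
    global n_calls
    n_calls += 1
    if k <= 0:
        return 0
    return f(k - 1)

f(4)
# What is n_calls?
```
Call trace:
f(k=4)
  f(k=3)
    f(k=2)
      f(k=1)
        f(k=0)
        -> return 0
      -> return 0
    -> return 0
  -> return 0
-> return 0

n_calls is incremented once per call. f is entered once for each k = 4, 3, 2, 1, 0 (the k <= 0 call returns without recursing), i.e. 4 + 1 calls.
n_calls = 5

Final answer: 5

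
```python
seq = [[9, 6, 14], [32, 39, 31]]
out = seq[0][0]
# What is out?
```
Trace:
  seq=[[9, 6, 14], [32, 39, 31]]
  seq=[[9, 6, 14], [32, 39, 31]], out=9

Final answer: 9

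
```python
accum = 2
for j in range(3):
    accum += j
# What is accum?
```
Trace:
  accum=2
  accum=2, j=0
  accum=3, j=1
  accum=5, j=2

Final answer: 5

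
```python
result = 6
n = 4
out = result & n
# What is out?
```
Trace:
  result=6
  result=6, n=4
  result=6, n=4, out=4

Final answer: 4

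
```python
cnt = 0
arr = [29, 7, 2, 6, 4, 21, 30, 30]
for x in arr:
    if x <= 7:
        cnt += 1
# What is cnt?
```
Trace:
  cnt=0
  cnt=0, x=29
  cnt=1, x=7
  cnt=2, x=2
  cnt=3, x=6
  cnt=4, x=4
  cnt=4, x=21
  cnt=4, x=30
  cnt=4, x=30

Final answer: 4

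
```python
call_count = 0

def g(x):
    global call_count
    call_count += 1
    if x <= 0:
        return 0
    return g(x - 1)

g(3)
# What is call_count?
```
Call trace:
g(x=3)
  g(x=2)
    g(x=1)
      g(x=0)
      -> return 0
    -> return 0
  -> return 0
-> return 0

call_count is incremented once per call. g is entered once for each x = 3, 2, 1, 0 (the x <= 0 call returns without recursing), i.e. 3 + 1 calls.
call_count = 4

Final answer: 4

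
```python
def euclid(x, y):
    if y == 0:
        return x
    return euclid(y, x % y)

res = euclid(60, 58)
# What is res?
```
Call trace:
euclid(x=60, y=58)
  euclid(x=58, y=2)
    euclid(x=2, y=0)
    -> return 2
  -> return 2
-> return 2

Final answer: 2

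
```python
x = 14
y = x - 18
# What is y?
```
Trace:
  x=14
  x=14, y=-4

Final answer: -4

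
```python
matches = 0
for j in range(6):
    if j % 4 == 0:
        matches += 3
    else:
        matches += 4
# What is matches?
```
Trace:
  matches=0
  matches=3, j=0
  matches=7, j=1
  matches=11, j=2
  matches=15, j=3
  matches=18, j=4
  matches=22, j=5

Final answer: 22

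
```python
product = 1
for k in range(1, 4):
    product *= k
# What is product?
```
Trace:
  product=1
  product=1, k=1
  product=2, k=2
  product=6, k=3

Final answer: 6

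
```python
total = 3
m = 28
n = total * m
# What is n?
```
Trace:
  total=3
  total=3, m=28
  total=3, m=28, n=84

Final answer: 84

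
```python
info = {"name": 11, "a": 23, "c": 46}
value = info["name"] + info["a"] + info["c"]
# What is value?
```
Trace:
  info={'name': 11, 'a': 23, 'c': 46}
  info={'name': 11, 'a': 23, 'c': 46}, value=80

Final answer: 80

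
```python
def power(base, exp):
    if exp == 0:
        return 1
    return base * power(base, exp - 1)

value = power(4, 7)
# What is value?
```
Call trace:
power(base=4, exp=7)
  power(base=4, exp=6)
    power(base=4, exp=5)
      power(base=4, exp=4)
        power(base=4, exp=3)
          power(base=4, exp=2)
            power(base=4, exp=1)
              power(base=4, exp=0)
              -> return 1
            -> return 4
          -> return 16
        -> return 64
      -> return 256
    -> return 1024
  -> return 4096
-> return 16384

Final answer: 16384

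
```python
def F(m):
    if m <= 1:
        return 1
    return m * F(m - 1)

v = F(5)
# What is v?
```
Call trace:
F(m=5)
  F(m=4)
    F(m=3)
      F(m=2)
        F(m=1)
        -> return 1
      -> return 2
    -> return 6
  -> return 24
-> return 120

Final answer: 120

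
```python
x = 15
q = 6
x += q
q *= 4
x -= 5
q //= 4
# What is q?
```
Trace:
  x=15
  x=15, q=6
  x=21, q=6
  x=21, q=24
  x=16, q=24
  x=16, q=6

Final answer: 6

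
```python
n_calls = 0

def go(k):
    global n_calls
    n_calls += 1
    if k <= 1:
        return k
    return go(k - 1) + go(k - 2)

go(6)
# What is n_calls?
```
Call trace (a repeated sub-call is expanded the first time; later identical calls just restate its return value):
go(k=6)
  go(k=5)
    go(k=4)
      go(k=3)
        go(k=2)
          go(k=1)
          -> return 1
          go(k=0)
          -> return 0
        -> return 1
        go(k=1)
        -> return 1
      -> return 2
      go(k=2) -> return 1  (same call as traced above)
    -> return 3
    go(k=3) -> return 2  (same call as traced above)
  -> return 5
  go(k=4) -> return 3  (same call as traced above)
-> return 8

n_calls is incremented once per call, so count the calls in each subtree. Let C(k) = number of calls made by go(k).
C(0) = C(1) = 1 (base case, no recursion); C(k) = 1 + C(k - 1) + C(k - 2) otherwise.
C(2) = 1 + C(1) + C(0) = 1 + 1 + 1 = 3
C(3) = 1 + C(2) + C(1) = 1 + 3 + 1 = 5
C(4) = 1 + C(3) + C(2) = 1 + 5 + 3 = 9
C(5) = 1 + C(4) + C(3) = 1 + 9 + 5 = 15
C(6) = 1 + C(5) + C(4) = 1 + 15 + 9 = 25
n_calls = C(6) = 25

Final answer: 25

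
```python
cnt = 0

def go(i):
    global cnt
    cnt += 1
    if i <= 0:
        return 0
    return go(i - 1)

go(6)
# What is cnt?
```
Call trace:
go(i=6)
  go(i=5)
    go(i=4)
      go(i=3)
        go(i=2)
          go(i=1)
            go(i=0)
            -> return 0
          -> return 0
        -> return 0
      -> return 0
    -> return 0
  -> return 0
-> return 0

cnt is incremented once per call. go is entered once for each i = 6, 5, 4, 3, 2, 1, 0 (the i <= 0 call returns without recursing), i.e. 6 + 1 calls.
cnt = 7

Final answer: 7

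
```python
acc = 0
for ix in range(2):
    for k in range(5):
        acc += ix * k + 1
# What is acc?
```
Trace:
  acc=0
  acc=1, ix=0, k=0
  acc=2, ix=0, k=1
  acc=3, ix=0, k=2
  acc=4, ix=0, k=3
  acc=5, ix=0, k=4
  acc=6, ix=1, k=0
  acc=8, ix=1, k=1
  acc=11, ix=1, k=2
  acc=15, ix=1, k=3
  acc=20, ix=1, k=4

Final answer: 20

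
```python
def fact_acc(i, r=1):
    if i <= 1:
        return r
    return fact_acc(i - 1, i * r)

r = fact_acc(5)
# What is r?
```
Call trace:
fact_acc(i=5, r=1)
  fact_acc(i=4, r=5)
    fact_acc(i=3, r=20)
      fact_acc(i=2, r=60)
        fact_acc(i=1, r=120)
        -> return 120
      -> return 120
    -> return 120
  -> return 120
-> return 120

Final answer: 120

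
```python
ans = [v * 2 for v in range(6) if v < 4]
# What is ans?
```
Trace:
  v=0
  v=1
  v=2
  v=3
  v=4
  v=5
  ans=[0, 2, 4, 6]

Final answer: [0, 2, 4, 6]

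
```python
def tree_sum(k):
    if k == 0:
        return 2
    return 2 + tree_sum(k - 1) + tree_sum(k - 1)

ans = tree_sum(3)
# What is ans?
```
Call trace (a repeated sub-call is expanded the first time; later identical calls just restate its return value):
tree_sum(k=3)
  tree_sum(k=2)
    tree_sum(k=1)
      tree_sum(k=0)
      -> return 2
      tree_sum(k=0)
      -> return 2
    -> return 6
    tree_sum(k=1) -> return 6  (same call as traced above)
  -> return 14
  tree_sum(k=2) -> return 14  (same call as traced above)
-> return 30

Final answer: 30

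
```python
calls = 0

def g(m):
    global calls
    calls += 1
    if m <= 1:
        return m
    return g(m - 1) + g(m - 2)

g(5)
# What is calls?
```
Call trace (a repeated sub-call is expanded the first time; later identical calls just restate its return value):
g(m=5)
  g(m=4)
    g(m=3)
      g(m=2)
        g(m=1)
        -> return 1
        g(m=0)
        -> return 0
      -> return 1
      g(m=1)
      -> return 1
    -> return 2
    g(m=2) -> return 1  (same call as traced above)
  -> return 3
  g(m=3) -> return 2  (same call as traced above)
-> return 5

calls is incremented once per call, so count the calls in each subtree. Let C(m) = number of calls made by g(m).
C(0) = C(1) = 1 (base case, no recursion); C(m) = 1 + C(m - 1) + C(m - 2) otherwise.
C(2) = 1 + C(1) + C(0) = 1 + 1 + 1 = 3
C(3) = 1 + C(2) + C(1) = 1 + 3 + 1 = 5
C(4) = 1 + C(3) + C(2) = 1 + 5 + 3 = 9
C(5) = 1 + C(4) + C(3) = 1 + 9 + 5 = 15
calls = C(5) = 15

Final answer: 15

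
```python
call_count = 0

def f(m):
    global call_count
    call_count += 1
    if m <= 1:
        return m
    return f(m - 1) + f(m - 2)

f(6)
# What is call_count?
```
Call trace (a repeated sub-call is expanded the first time; later identical calls just restate its return value):
f(m=6)
  f(m=5)
    f(m=4)
      f(m=3)
        f(m=2)
          f(m=1)
          -> return 1
          f(m=0)
          -> return 0
        -> return 1
        f(m=1)
        -> return 1
      -> return 2
      f(m=2) -> return 1  (same call as traced above)
    -> return 3
    f(m=3) -> return 2  (same call as traced above)
  -> return 5
  f(m=4) -> return 3  (same call as traced above)
-> return 8

call_count is incremented once per call, so count the calls in each subtree. Let C(m) = number of calls made by f(m).
C(0) = C(1) = 1 (base case, no recursion); C(m) = 1 + C(m - 1) + C(m - 2) otherwise.
C(2) = 1 + C(1) + C(0) = 1 + 1 + 1 = 3
C(3) = 1 + C(2) + C(1) = 1 + 3 + 1 = 5
C(4) = 1 + C(3) + C(2) = 1 + 5 + 3 = 9
C(5) = 1 + C(4) + C(3) = 1 + 9 + 5 = 15
C(6) = 1 + C(5) + C(4) = 1 + 15 + 9 = 25
call_count = C(6) = 25

Final answer: 25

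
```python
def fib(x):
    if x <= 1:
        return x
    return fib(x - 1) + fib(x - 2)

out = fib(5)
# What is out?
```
Call trace (a repeated sub-call is expanded the first time; later identical calls just restate its return value):
fib(x=5)
  fib(x=4)
    fib(x=3)
      fib(x=2)
        fib(x=1)
        -> return 1
        fib(x=0)
        -> return 0
      -> return 1
      fib(x=1)
      -> return 1
    -> return 2
    fib(x=2) -> return 1  (same call as traced above)
  -> return 3
  fib(x=3) -> return 2  (same call as traced above)
-> return 5

Final answer: 5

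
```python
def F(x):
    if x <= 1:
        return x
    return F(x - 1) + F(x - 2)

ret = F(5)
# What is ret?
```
Call trace (a repeated sub-call is expanded the first time; later identical calls just restate its return value):
F(x=5)
  F(x=4)
    F(x=3)
      F(x=2)
        F(x=1)
        -> return 1
        F(x=0)
        -> return 0
      -> return 1
      F(x=1)
      -> return 1
    -> return 2
    F(x=2) -> return 1  (same call as traced above)
  -> return 3
  F(x=3) -> return 2  (same call as traced above)
-> return 5

Final answer: 5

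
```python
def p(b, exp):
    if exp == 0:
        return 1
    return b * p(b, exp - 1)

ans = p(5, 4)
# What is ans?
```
Call trace:
p(b=5, exp=4)
  p(b=5, exp=3)
    p(b=5, exp=2)
      p(b=5, exp=1)
        p(b=5, exp=0)
        -> return 1
      -> return 5
    -> return 25
  -> return 125
-> return 625

Final answer: 625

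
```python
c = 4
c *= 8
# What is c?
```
Trace:
  c=4
  c=32

Final answer: 32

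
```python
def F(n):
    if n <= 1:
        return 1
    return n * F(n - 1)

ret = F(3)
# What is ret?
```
Call trace:
F(n=3)
  F(n=2)
    F(n=1)
    -> return 1
  -> return 2
-> return 6

Final answer: 6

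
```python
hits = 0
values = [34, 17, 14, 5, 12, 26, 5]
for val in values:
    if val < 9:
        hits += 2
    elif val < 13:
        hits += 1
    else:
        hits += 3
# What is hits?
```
Trace:
  hits=0
  hits=3, val=34
  hits=6, val=17
  hits=9, val=14
  hits=11, val=5
  hits=12, val=12
  hits=15, val=26
  hits=17, val=5

Final answer: 17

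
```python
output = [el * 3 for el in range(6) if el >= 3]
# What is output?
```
Trace:
  el=0
  el=1
  el=2
  el=3
  el=4
  el=5
  output=[9, 12, 15]

Final answer: [9, 12, 15]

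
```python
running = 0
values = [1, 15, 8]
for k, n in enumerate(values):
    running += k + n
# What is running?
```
Trace:
  running=0
  running=1, k=0, n=1
  running=17, k=1, n=15
  running=27, k=2, n=8

Final answer: 27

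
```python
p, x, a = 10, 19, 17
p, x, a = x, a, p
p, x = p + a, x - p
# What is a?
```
Trace:
  p=10, x=19, a=17
  p=19, x=17, a=10
  p=29, x=-2, a=10

Final answer: 10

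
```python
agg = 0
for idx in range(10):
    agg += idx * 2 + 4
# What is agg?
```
Trace:
  agg=0
  agg=4, idx=0
  agg=10, idx=1
  agg=18, idx=2
  agg=28, idx=3
  agg=40, idx=4
  agg=54, idx=5
  agg=70, idx=6
  agg=88, idx=7
  agg=108, idx=8
  agg=130, idx=9

Final answer: 130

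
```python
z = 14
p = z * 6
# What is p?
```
Trace:
  z=14
  z=14, p=84

Final answer: 84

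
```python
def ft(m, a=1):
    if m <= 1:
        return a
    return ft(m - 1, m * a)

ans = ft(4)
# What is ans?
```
Call trace:
ft(m=4, a=1)
  ft(m=3, a=4)
    ft(m=2, a=12)
      ft(m=1, a=24)
      -> return 24
    -> return 24
  -> return 24
-> return 24

Final answer: 24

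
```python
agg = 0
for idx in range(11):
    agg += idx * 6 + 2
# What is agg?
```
Trace:
  agg=0
  agg=2, idx=0
  agg=10, idx=1
  agg=24, idx=2
  agg=44, idx=3
  agg=70, idx=4
  agg=102, idx=5
  agg=140, idx=6
  agg=184, idx=7
  agg=234, idx=8
  agg=290, idx=9
  agg=352, idx=10

Final answer: 352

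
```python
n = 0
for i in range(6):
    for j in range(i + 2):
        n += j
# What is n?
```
Trace:
  n=0
  n=0, i=0, j=0
  n=1, i=0, j=1
  n=1, i=1, j=0
  n=2, i=1, j=1
  n=4, i=1, j=2
  n=4, i=2, j=0
  n=5, i=2, j=1
  n=7, i=2, j=2
  n=10, i=2, j=3
  n=10, i=3, j=0
  n=11, i=3, j=1
  n=13, i=3, j=2
  n=16, i=3, j=3
  n=20, i=3, j=4
  n=20, i=4, j=0
  n=21, i=4, j=1
  n=23, i=4, j=2
  n=26, i=4, j=3
  n=30, i=4, j=4
  n=35, i=4, j=5
  n=35, i=5, j=0
  n=36, i=5, j=1
  n=38, i=5, j=2
  n=41, i=5, j=3
  n=45, i=5, j=4
  n=50, i=5, j=5
  n=56, i=5, j=6

Final answer: 56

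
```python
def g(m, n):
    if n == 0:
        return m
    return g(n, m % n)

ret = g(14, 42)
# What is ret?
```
Call trace:
g(m=14, n=42)
  g(m=42, n=14)
    g(m=14, n=0)
    -> return 14
  -> return 14
-> return 14

Final answer: 14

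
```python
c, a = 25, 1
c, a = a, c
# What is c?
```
Trace:
  c=25, a=1
  c=1, a=25

Final answer: 1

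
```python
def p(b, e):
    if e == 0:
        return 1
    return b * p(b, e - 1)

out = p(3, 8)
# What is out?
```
Call trace:
p(b=3, e=8)
  p(b=3, e=7)
    p(b=3, e=6)
      p(b=3, e=5)
        p(b=3, e=4)
          p(b=3, e=3)
            p(b=3, e=2)
              p(b=3, e=1)
                p(b=3, e=0)
                -> return 1
              -> return 3
            -> return 9
          -> return 27
        -> return 81
      -> return 243
    -> return 729
  -> return 2187
-> return 6561

Final answer: 6561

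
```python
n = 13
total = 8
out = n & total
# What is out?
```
Trace:
  n=13
  n=13, total=8
  n=13, total=8, out=8

Final answer: 8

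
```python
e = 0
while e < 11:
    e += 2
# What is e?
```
Trace:
  e=0
  e=2
  e=4
  e=6
  e=8
  e=10
  e=12

Final answer: 12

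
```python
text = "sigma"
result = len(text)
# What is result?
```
Trace:
  text='sigma'
  text='sigma', result=5

Final answer: 5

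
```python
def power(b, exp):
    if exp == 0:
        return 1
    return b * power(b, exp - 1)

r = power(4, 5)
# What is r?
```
Call trace:
power(b=4, exp=5)
  power(b=4, exp=4)
    power(b=4, exp=3)
      power(b=4, exp=2)
        power(b=4, exp=1)
          power(b=4, exp=0)
          -> return 1
        -> return 4
      -> return 16
    -> return 64
  -> return 256
-> return 1024

Final answer: 1024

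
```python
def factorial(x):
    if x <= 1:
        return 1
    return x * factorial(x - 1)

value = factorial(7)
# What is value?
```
Call trace:
factorial(x=7)
  factorial(x=6)
    factorial(x=5)
      factorial(x=4)
        factorial(x=3)
          factorial(x=2)
            factorial(x=1)
            -> return 1
          -> return 2
        -> return 6
      -> return 24
    -> return 120
  -> return 720
-> return 5040

Final answer: 5040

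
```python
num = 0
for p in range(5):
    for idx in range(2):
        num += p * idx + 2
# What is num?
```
Trace:
  num=0
  num=2, p=0, idx=0
  num=4, p=0, idx=1
  num=6, p=1, idx=0
  num=9, p=1, idx=1
  num=11, p=2, idx=0
  num=15, p=2, idx=1
  num=17, p=3, idx=0
  num=22, p=3, idx=1
  num=24, p=4, idx=0
  num=30, p=4, idx=1

Final answer: 30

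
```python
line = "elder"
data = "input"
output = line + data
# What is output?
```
Trace:
  line='elder'
  line='elder', data='input'
  line='elder', data='input', output='elderinput'

Final answer: 'elderinput'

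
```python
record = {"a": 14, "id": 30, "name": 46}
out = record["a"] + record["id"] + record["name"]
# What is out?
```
Trace:
  record={'a': 14, 'id': 30, 'name': 46}
  record={'a': 14, 'id': 30, 'name': 46}, out=90

Final answer: 90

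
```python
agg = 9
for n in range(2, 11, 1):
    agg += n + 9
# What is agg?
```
Trace:
  agg=9
  agg=20, n=2
  agg=32, n=3
  agg=45, n=4
  agg=59, n=5
  agg=74, n=6
  agg=90, n=7
  agg=107, n=8
  agg=125, n=9
  agg=144, n=10

Final answer: 144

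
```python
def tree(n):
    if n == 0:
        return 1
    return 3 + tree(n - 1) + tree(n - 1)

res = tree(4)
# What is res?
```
Call trace (a repeated sub-call is expanded the first time; later identical calls just restate its return value):
tree(n=4)
  tree(n=3)
    tree(n=2)
      tree(n=1)
        tree(n=0)
        -> return 1
        tree(n=0)
        -> return 1
      -> return 5
      tree(n=1) -> return 5  (same call as traced above)
    -> return 13
    tree(n=2) -> return 13  (same call as traced above)
  -> return 29
  tree(n=3) -> return 29  (same call as traced above)
-> return 61

Final answer: 61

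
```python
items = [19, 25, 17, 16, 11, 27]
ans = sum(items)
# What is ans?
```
Trace:
  items=[19, 25, 17, 16, 11, 27]
  items=[19, 25, 17, 16, 11, 27], ans=115

Final answer: 115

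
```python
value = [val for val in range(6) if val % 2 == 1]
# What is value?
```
Trace:
  val=0
  val=1
  val=2
  val=3
  val=4
  val=5
  value=[1, 3, 5]

Final answer: [1, 3, 5]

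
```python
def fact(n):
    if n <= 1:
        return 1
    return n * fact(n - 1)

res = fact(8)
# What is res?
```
Call trace:
fact(n=8)
  fact(n=7)
    fact(n=6)
      fact(n=5)
        fact(n=4)
          fact(n=3)
            fact(n=2)
              fact(n=1)
              -> return 1
            -> return 2
          -> return 6
        -> return 24
      -> return 120
    -> return 720
  -> return 5040
-> return 40320

Final answer: 40320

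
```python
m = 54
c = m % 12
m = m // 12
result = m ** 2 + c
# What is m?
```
Trace:
  m=54
  m=54, c=6
  m=4, c=6
  m=4, c=6, result=22

Final answer: 4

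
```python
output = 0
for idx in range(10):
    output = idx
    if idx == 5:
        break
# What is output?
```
Trace:
  output=0
  output=0, idx=0
  output=1, idx=1
  output=2, idx=2
  output=3, idx=3
  output=4, idx=4
  output=5, idx=5

Final answer: 5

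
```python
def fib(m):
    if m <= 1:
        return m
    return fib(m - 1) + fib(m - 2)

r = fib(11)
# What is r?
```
Call trace (a repeated sub-call is expanded the first time; later identical calls just restate its return value):
fib(m=11)
  fib(m=10)
    fib(m=9)
      fib(m=8)
        fib(m=7)
          fib(m=6)
            fib(m=5)
              fib(m=4)
                fib(m=3)
                  fib(m=2)
                    fib(m=1)
                    -> return 1
                    fib(m=0)
                    -> return 0
                  -> return 1
                  fib(m=1)
                  -> return 1
                -> return 2
                fib(m=2) -> return 1  (same call as traced above)
              -> return 3
              fib(m=3) -> return 2  (same call as traced above)
            -> return 5
            fib(m=4) -> return 3  (same call as traced above)
          -> return 8
          fib(m=5) -> return 5  (same call as traced above)
        -> return 13
        fib(m=6) -> return 8  (same call as traced above)
      -> return 21
      fib(m=7) -> return 13  (same call as traced above)
    -> return 34
    fib(m=8) -> return 21  (same call as traced above)
  -> return 55
  fib(m=9) -> return 34  (same call as traced above)
-> return 89

Final answer: 89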